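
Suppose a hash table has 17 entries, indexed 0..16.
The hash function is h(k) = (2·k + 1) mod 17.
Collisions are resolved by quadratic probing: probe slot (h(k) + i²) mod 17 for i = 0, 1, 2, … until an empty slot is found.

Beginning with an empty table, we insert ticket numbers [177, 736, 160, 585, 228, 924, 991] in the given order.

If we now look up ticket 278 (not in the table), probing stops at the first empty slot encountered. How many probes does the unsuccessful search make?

177 hashes to 15; slot 15 is free → place at 15.
736 hashes to 11; slot 11 is free → place at 11.
160 hashes to 15; 15 taken → place at 16.
585 hashes to 15; 15,16 taken → place at 2.
228 hashes to 15; 15,16,2 taken → place at 7.
924 hashes to 13; slot 13 is free → place at 13.
991 hashes to 11; 11 taken → place at 12.
Table: [_, _, 585, _, _, _, _, 228, _, _, _, 736, 991, 924, _, 177, 160]
Lookup 278: h=13, probe 13,14 → slot 14 empty, not found.

2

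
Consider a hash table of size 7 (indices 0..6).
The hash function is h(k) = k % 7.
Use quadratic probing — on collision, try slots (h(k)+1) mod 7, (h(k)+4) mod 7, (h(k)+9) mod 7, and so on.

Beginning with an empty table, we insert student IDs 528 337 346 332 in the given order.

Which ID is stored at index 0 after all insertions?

332

528 hashes to 3; slot 3 is free → place at 3.
337 hashes to 1; slot 1 is free → place at 1.
346 hashes to 3; 3 taken → place at 4.
332 hashes to 3; 3,4 taken → place at 0.
Table: [332, 337, ∅, 528, 346, ∅, ∅]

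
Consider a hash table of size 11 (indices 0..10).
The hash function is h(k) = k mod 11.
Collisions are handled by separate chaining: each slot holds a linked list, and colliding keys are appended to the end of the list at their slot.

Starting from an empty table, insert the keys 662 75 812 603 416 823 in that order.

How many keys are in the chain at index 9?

Insert 662: h=2, bucket 2 empty -> new chain.
Insert 75: h=9, bucket 9 empty -> new chain.
Insert 812: h=9, bucket 9 nonempty -> append to chain.
Insert 603: h=9, bucket 9 nonempty -> append to chain.
Insert 416: h=9, bucket 9 nonempty -> append to chain.
Insert 823: h=9, bucket 9 nonempty -> append to chain.
Final buckets:
0: _
1: _
2: 662
3: _
4: _
5: _
6: _
7: _
8: _
9: 75 -> 812 -> 603 -> 416 -> 823
10: _

5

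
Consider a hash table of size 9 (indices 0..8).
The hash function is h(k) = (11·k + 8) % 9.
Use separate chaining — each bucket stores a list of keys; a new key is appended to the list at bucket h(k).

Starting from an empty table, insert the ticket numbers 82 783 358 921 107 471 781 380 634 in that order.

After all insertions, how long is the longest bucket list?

2

Insert 82: h=1, bucket 1 empty -> new chain.
Insert 783: h=8, bucket 8 empty -> new chain.
Insert 358: h=4, bucket 4 empty -> new chain.
Insert 921: h=5, bucket 5 empty -> new chain.
Insert 107: h=6, bucket 6 empty -> new chain.
Insert 471: h=5, bucket 5 nonempty -> append to chain.
Insert 781: h=4, bucket 4 nonempty -> append to chain.
Insert 380: h=3, bucket 3 empty -> new chain.
Insert 634: h=7, bucket 7 empty -> new chain.
Final buckets:
0: _
1: 82
2: _
3: 380
4: 358 -> 781
5: 921 -> 471
6: 107
7: 634
8: 783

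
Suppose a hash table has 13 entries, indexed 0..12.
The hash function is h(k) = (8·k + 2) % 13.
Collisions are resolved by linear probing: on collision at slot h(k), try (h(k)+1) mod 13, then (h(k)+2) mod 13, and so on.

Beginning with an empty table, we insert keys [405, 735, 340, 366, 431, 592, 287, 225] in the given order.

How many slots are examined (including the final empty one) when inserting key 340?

3

405: h=5 => slot 5
735: h=6 => slot 6
340: h=5, probe 5,6,7 => slot 7
366: h=5, probe 5,6,7,8 => slot 8
431: h=5, probe 5,6,7,8,9 => slot 9
592: h=6, probe 6,7,8,9,10 => slot 10
287: h=10, probe 10,11 => slot 11
225: h=8, probe 8,9,10,11,12 => slot 12
Table: [∅, ∅, ∅, ∅, ∅, 405, 735, 340, 366, 431, 592, 287, 225]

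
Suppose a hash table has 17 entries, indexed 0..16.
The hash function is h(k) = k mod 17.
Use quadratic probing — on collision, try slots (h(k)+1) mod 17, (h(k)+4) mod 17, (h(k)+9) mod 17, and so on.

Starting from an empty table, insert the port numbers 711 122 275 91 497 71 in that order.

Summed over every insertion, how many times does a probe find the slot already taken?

Insert 711: h=14, slot 14 empty → index 14.
Insert 122: h=3, slot 3 empty → index 3.
Insert 275: h=3, slot 3 occupied → index 4.
Insert 91: h=6, slot 6 empty → index 6.
Insert 497: h=4, slot 4 occupied → index 5.
Insert 71: h=3, slots 3,4 occupied → index 7.
Table: [-, -, -, 122, 275, 497, 91, 71, -, -, -, -, -, -, 711, -, -]

4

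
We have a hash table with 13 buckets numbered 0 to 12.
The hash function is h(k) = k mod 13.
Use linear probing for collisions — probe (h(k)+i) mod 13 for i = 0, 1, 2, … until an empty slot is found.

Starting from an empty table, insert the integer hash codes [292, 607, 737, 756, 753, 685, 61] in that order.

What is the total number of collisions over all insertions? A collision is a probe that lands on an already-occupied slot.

292: h=6 → slot 6
607: h=9 → slot 9
737: h=9, probe 9,10 → slot 10
756: h=2 → slot 2
753: h=12 → slot 12
685: h=9, probe 9,10,11 → slot 11
61: h=9, probe 9,10,11,12,0 → slot 0
Table: [61, ∅, 756, ∅, ∅, ∅, 292, ∅, ∅, 607, 737, 685, 753]

7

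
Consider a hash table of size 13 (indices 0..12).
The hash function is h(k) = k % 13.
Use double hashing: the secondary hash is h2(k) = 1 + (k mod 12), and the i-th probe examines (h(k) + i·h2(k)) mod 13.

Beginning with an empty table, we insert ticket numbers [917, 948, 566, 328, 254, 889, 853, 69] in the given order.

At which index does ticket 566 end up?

10

Insert 917: h=7, slot 7 empty => index 7.
Insert 948: h=12, slot 12 empty => index 12.
Insert 566: h=7, h2=3, slot 7 occupied => index 10.
Insert 328: h=3, slot 3 empty => index 3.
Insert 254: h=7, h2=3, slots 7,10 occupied => index 0.
Insert 889: h=5, slot 5 empty => index 5.
Insert 853: h=8, slot 8 empty => index 8.
Insert 69: h=4, slot 4 empty => index 4.
Table: [254, —, —, 328, 69, 889, —, 917, 853, —, 566, —, 948]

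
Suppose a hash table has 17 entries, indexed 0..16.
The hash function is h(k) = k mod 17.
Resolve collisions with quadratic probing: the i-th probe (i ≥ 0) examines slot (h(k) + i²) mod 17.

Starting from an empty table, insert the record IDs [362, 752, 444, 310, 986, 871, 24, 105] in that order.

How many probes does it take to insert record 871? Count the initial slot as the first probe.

4

362 hashes to 5; slot 5 is free → place at 5.
752 hashes to 4; slot 4 is free → place at 4.
444 hashes to 2; slot 2 is free → place at 2.
310 hashes to 4; 4,5 taken → place at 8.
986 hashes to 0; slot 0 is free → place at 0.
871 hashes to 4; 4,5,8 taken → place at 13.
24 hashes to 7; slot 7 is free → place at 7.
105 hashes to 3; slot 3 is free → place at 3.
Table: [986, ∅, 444, 105, 752, 362, ∅, 24, 310, ∅, ∅, ∅, ∅, 871, ∅, ∅, ∅]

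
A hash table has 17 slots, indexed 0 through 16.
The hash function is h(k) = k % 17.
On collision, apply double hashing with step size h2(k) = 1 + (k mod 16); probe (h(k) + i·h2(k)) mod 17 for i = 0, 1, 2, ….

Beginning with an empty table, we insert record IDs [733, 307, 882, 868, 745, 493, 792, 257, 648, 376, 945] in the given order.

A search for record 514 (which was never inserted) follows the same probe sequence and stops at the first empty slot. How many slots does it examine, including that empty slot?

Insert 733: h=2, slot 2 empty => index 2.
Insert 307: h=1, slot 1 empty => index 1.
Insert 882: h=15, slot 15 empty => index 15.
Insert 868: h=1, h2=5, slot 1 occupied => index 6.
Insert 745: h=14, slot 14 empty => index 14.
Insert 493: h=0, slot 0 empty => index 0.
Insert 792: h=10, slot 10 empty => index 10.
Insert 257: h=2, h2=2, slot 2 occupied => index 4.
Insert 648: h=2, h2=9, slot 2 occupied => index 11.
Insert 376: h=2, h2=9, slots 2,11 occupied => index 3.
Insert 945: h=10, h2=2, slot 10 occupied => index 12.
Table: [493, 307, 733, 376, 257, ∅, 868, ∅, ∅, ∅, 792, 648, 945, ∅, 745, 882, ∅]
Lookup 514: h=4, h2=3, probe 4,7 → slot 7 empty, not found.

2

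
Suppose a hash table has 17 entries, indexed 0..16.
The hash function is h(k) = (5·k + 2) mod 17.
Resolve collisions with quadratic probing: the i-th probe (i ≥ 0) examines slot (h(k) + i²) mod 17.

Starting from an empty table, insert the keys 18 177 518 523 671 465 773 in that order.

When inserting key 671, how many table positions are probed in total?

18 hashes to 7; slot 7 is free → place at 7.
177 hashes to 3; slot 3 is free → place at 3.
518 hashes to 8; slot 8 is free → place at 8.
523 hashes to 16; slot 16 is free → place at 16.
671 hashes to 8; 8 taken → place at 9.
465 hashes to 15; slot 15 is free → place at 15.
773 hashes to 8; 8,9 taken → place at 12.
Table: [—, —, —, 177, —, —, —, 18, 518, 671, —, —, 773, —, —, 465, 523]

2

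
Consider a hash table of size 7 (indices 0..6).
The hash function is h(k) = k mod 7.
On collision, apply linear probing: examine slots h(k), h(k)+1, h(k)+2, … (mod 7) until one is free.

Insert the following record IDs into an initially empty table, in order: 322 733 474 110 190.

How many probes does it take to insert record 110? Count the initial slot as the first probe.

322: h=0 => slot 0
733: h=5 => slot 5
474: h=5, probe 5,6 => slot 6
110: h=5, probe 5,6,0,1 => slot 1
190: h=1, probe 1,2 => slot 2
Table: [322, 110, 190, -, -, 733, 474]

4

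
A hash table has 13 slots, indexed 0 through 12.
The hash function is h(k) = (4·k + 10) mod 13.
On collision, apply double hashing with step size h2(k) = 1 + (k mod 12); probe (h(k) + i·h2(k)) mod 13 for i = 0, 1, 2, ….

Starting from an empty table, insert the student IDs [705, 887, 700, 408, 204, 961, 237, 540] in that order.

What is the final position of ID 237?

3

705: h=9 => slot 9
887: h=9, h2=12, probe 9,8 => slot 8
700: h=2 => slot 2
408: h=4 => slot 4
204: h=7 => slot 7
961: h=6 => slot 6
237: h=9, h2=10, probe 9,6,3 => slot 3
540: h=12 => slot 12
Table: [., ., 700, 237, 408, ., 961, 204, 887, 705, ., ., 540]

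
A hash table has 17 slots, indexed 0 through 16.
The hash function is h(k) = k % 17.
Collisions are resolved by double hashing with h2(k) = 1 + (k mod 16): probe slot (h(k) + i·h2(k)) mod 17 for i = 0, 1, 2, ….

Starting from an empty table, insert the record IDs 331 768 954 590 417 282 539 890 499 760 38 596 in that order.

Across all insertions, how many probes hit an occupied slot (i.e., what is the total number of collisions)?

Insert 331: h=8, slot 8 empty => index 8.
Insert 768: h=3, slot 3 empty => index 3.
Insert 954: h=2, slot 2 empty => index 2.
Insert 590: h=12, slot 12 empty => index 12.
Insert 417: h=9, slot 9 empty => index 9.
Insert 282: h=10, slot 10 empty => index 10.
Insert 539: h=12, h2=12, slot 12 occupied => index 7.
Insert 890: h=6, slot 6 empty => index 6.
Insert 499: h=6, h2=4, slots 6,10 occupied => index 14.
Insert 760: h=12, h2=9, slot 12 occupied => index 4.
Insert 38: h=4, h2=7, slot 4 occupied => index 11.
Insert 596: h=1, slot 1 empty => index 1.
Table: [_, 596, 954, 768, 760, _, 890, 539, 331, 417, 282, 38, 590, _, 499, _, _]

5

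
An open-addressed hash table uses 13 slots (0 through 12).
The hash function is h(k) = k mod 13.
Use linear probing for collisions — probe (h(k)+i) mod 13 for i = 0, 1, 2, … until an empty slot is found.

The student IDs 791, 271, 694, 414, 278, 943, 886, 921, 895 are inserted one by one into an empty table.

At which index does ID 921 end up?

1

791 hashes to 11; slot 11 is free => place at 11.
271 hashes to 11; 11 taken => place at 12.
694 hashes to 5; slot 5 is free => place at 5.
414 hashes to 11; 11,12 taken => place at 0.
278 hashes to 5; 5 taken => place at 6.
943 hashes to 7; slot 7 is free => place at 7.
886 hashes to 2; slot 2 is free => place at 2.
921 hashes to 11; 11,12,0 taken => place at 1.
895 hashes to 11; 11,12,0,1,2 taken => place at 3.
Table: [414, 921, 886, 895, _, 694, 278, 943, _, _, _, 791, 271]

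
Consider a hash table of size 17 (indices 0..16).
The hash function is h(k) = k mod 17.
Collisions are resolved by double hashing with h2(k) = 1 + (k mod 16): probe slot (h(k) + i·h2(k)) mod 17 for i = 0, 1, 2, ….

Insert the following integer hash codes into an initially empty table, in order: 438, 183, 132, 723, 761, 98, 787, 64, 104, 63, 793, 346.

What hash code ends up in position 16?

Insert 438: h=13, slot 13 empty -> index 13.
Insert 183: h=13, h2=8, slot 13 occupied -> index 4.
Insert 132: h=13, h2=5, slot 13 occupied -> index 1.
Insert 723: h=9, slot 9 empty -> index 9.
Insert 761: h=13, h2=10, slot 13 occupied -> index 6.
Insert 98: h=13, h2=3, slot 13 occupied -> index 16.
Insert 787: h=5, slot 5 empty -> index 5.
Insert 64: h=13, h2=1, slot 13 occupied -> index 14.
Insert 104: h=2, slot 2 empty -> index 2.
Insert 63: h=12, slot 12 empty -> index 12.
Insert 793: h=11, slot 11 empty -> index 11.
Insert 346: h=6, h2=11, slot 6 occupied -> index 0.
Table: [346, 132, 104, -, 183, 787, 761, -, -, 723, -, 793, 63, 438, 64, -, 98]

98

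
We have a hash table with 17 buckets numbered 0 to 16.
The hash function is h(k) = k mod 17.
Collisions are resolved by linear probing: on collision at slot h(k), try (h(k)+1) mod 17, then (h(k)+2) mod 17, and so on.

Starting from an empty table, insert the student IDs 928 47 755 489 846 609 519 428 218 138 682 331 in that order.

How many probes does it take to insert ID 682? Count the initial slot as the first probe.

3

928: h=10 -> slot 10
47: h=13 -> slot 13
755: h=7 -> slot 7
489: h=13, probe 13,14 -> slot 14
846: h=13, probe 13,14,15 -> slot 15
609: h=14, probe 14,15,16 -> slot 16
519: h=9 -> slot 9
428: h=3 -> slot 3
218: h=14, probe 14,15,16,0 -> slot 0
138: h=2 -> slot 2
682: h=2, probe 2,3,4 -> slot 4
331: h=8 -> slot 8
Table: [218, ∅, 138, 428, 682, ∅, ∅, 755, 331, 519, 928, ∅, ∅, 47, 489, 846, 609]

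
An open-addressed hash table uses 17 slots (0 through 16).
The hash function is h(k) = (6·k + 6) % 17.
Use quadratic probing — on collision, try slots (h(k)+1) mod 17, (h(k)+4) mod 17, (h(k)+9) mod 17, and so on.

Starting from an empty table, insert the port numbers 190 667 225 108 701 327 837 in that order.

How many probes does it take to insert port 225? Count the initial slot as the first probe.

2

190 hashes to 7; slot 7 is free => place at 7.
667 hashes to 13; slot 13 is free => place at 13.
225 hashes to 13; 13 taken => place at 14.
108 hashes to 8; slot 8 is free => place at 8.
701 hashes to 13; 13,14 taken => place at 0.
327 hashes to 13; 13,14,0 taken => place at 5.
837 hashes to 13; 13,14,0,5 taken => place at 12.
Table: [701, ., ., ., ., 327, ., 190, 108, ., ., ., 837, 667, 225, ., .]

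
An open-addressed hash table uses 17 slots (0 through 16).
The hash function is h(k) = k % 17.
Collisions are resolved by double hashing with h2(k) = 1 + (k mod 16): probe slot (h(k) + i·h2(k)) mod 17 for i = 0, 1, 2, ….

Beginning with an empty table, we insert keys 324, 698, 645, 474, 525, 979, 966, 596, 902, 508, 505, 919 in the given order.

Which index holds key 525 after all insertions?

324 hashes to 1; slot 1 is free => place at 1.
698 hashes to 1, h2=11; 1 taken => place at 12.
645 hashes to 16; slot 16 is free => place at 16.
474 hashes to 15; slot 15 is free => place at 15.
525 hashes to 15, h2=14; 15,12 taken => place at 9.
979 hashes to 10; slot 10 is free => place at 10.
966 hashes to 14; slot 14 is free => place at 14.
596 hashes to 1, h2=5; 1 taken => place at 6.
902 hashes to 1, h2=7; 1 taken => place at 8.
508 hashes to 15, h2=13; 15 taken => place at 11.
505 hashes to 12, h2=10; 12 taken => place at 5.
919 hashes to 1, h2=8; 1,9 taken => place at 0.
Table: [919, 324, ∅, ∅, ∅, 505, 596, ∅, 902, 525, 979, 508, 698, ∅, 966, 474, 645]

9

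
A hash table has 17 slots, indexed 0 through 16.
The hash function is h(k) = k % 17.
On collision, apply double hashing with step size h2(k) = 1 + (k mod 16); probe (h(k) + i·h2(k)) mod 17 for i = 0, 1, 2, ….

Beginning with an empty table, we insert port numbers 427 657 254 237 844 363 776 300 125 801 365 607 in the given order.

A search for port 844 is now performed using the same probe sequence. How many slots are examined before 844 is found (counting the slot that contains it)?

2

427: h=2 → slot 2
657: h=11 → slot 11
254: h=16 → slot 16
237: h=16, h2=14, probe 16,13 → slot 13
844: h=11, h2=13, probe 11,7 → slot 7
363: h=6 → slot 6
776: h=11, h2=9, probe 11,3 → slot 3
300: h=11, h2=13, probe 11,7,3,16,12 → slot 12
125: h=6, h2=14, probe 6,3,0 → slot 0
801: h=2, h2=2, probe 2,4 → slot 4
365: h=8 → slot 8
607: h=12, h2=16, probe 12,11,10 → slot 10
Table: [125, —, 427, 776, 801, —, 363, 844, 365, —, 607, 657, 300, 237, —, —, 254]
Lookup 844: h=11, h2=13, probe 11,7 → found at 7.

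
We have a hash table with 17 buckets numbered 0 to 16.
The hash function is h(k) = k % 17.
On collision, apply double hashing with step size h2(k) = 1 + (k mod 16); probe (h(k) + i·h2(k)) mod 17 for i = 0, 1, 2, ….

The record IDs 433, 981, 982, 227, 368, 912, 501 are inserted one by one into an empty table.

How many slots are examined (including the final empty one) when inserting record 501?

3

433 hashes to 8; slot 8 is free => place at 8.
981 hashes to 12; slot 12 is free => place at 12.
982 hashes to 13; slot 13 is free => place at 13.
227 hashes to 6; slot 6 is free => place at 6.
368 hashes to 11; slot 11 is free => place at 11.
912 hashes to 11, h2=1; 11,12,13 taken => place at 14.
501 hashes to 8, h2=6; 8,14 taken => place at 3.
Table: [—, —, —, 501, —, —, 227, —, 433, —, —, 368, 981, 982, 912, —, —]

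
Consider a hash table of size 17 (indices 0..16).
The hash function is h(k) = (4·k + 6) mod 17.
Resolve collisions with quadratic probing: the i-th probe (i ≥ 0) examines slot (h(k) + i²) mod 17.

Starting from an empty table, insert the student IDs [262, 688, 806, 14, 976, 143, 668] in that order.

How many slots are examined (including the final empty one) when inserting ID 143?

262: h=0 → slot 0
688: h=4 → slot 4
806: h=0, probe 0,1 → slot 1
14: h=11 → slot 11
976: h=0, probe 0,1,4,9 → slot 9
143: h=0, probe 0,1,4,9,16 → slot 16
668: h=9, probe 9,10 → slot 10
Table: [262, 806, _, _, 688, _, _, _, _, 976, 668, 14, _, _, _, _, 143]

5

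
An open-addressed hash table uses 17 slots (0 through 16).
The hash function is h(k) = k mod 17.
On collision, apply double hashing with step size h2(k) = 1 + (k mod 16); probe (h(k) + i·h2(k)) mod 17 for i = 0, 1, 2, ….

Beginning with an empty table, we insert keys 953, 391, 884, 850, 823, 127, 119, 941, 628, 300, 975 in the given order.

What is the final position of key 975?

953: h=1 → slot 1
391: h=0 → slot 0
884: h=0, h2=5, probe 0,5 → slot 5
850: h=0, h2=3, probe 0,3 → slot 3
823: h=7 → slot 7
127: h=8 → slot 8
119: h=0, h2=8, probe 0,8,16 → slot 16
941: h=6 → slot 6
628: h=16, h2=5, probe 16,4 → slot 4
300: h=11 → slot 11
975: h=6, h2=16, probe 6,5,4,3,2 → slot 2
Table: [391, 953, 975, 850, 628, 884, 941, 823, 127, ∅, ∅, 300, ∅, ∅, ∅, ∅, 119]

2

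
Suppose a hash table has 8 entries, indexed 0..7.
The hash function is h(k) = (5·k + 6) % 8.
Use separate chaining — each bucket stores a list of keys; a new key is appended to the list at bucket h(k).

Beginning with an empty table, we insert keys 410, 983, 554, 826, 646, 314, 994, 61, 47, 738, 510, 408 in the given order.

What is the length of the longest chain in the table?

6

410 → bucket 0
983 → bucket 1
554 → bucket 0 (collision)
826 → bucket 0 (collision)
646 → bucket 4
314 → bucket 0 (collision)
994 → bucket 0 (collision)
61 → bucket 7
47 → bucket 1 (collision)
738 → bucket 0 (collision)
510 → bucket 4 (collision)
408 → bucket 6
Final buckets:
0: 410 -> 554 -> 826 -> 314 -> 994 -> 738
1: 983 -> 47
2: ∅
3: ∅
4: 646 -> 510
5: ∅
6: 408
7: 61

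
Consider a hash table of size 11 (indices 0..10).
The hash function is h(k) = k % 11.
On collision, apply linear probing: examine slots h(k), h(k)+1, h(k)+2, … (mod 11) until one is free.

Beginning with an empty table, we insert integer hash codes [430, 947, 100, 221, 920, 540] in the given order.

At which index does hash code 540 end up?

5

Insert 430: h=1, slot 1 empty => index 1.
Insert 947: h=1, slot 1 occupied => index 2.
Insert 100: h=1, slots 1,2 occupied => index 3.
Insert 221: h=1, slots 1,2,3 occupied => index 4.
Insert 920: h=7, slot 7 empty => index 7.
Insert 540: h=1, slots 1,2,3,4 occupied => index 5.
Table: [—, 430, 947, 100, 221, 540, —, 920, —, —, —]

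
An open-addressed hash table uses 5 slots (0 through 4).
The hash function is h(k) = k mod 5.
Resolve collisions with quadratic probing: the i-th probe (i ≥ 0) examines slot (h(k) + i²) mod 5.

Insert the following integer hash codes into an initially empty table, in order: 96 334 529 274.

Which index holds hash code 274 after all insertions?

3

96: h=1 → slot 1
334: h=4 → slot 4
529: h=4, probe 4,0 → slot 0
274: h=4, probe 4,0,3 → slot 3
Table: [529, 96, —, 274, 334]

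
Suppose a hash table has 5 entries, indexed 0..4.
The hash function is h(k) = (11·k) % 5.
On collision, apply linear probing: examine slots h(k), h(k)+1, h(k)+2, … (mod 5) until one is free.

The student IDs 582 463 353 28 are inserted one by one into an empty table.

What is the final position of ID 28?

582: h=2 → slot 2
463: h=3 → slot 3
353: h=3, probe 3,4 → slot 4
28: h=3, probe 3,4,0 → slot 0
Table: [28, —, 582, 463, 353]

0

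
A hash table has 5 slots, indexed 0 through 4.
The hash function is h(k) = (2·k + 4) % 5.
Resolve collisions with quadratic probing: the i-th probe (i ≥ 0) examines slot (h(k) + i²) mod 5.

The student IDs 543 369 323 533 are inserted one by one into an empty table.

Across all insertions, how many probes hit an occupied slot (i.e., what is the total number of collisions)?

3

543: h=0 -> slot 0
369: h=2 -> slot 2
323: h=0, probe 0,1 -> slot 1
533: h=0, probe 0,1,4 -> slot 4
Table: [543, 323, 369, -, 533]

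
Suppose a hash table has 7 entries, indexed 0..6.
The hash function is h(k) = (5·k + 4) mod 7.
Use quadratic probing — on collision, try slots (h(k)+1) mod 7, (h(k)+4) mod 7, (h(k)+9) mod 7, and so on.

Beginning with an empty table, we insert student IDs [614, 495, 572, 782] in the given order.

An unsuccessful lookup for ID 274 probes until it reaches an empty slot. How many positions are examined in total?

614 hashes to 1; slot 1 is free -> place at 1.
495 hashes to 1; 1 taken -> place at 2.
572 hashes to 1; 1,2 taken -> place at 5.
782 hashes to 1; 1,2,5 taken -> place at 3.
Table: [-, 614, 495, 782, -, 572, -]
Lookup 274: h=2, probe 2,3,6 → slot 6 empty, not found.

3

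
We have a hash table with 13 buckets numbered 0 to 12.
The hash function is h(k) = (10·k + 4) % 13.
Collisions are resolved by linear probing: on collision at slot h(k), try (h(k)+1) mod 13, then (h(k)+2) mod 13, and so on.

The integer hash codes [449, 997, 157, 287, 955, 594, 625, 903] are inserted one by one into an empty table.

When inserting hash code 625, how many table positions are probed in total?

5

449 hashes to 9; slot 9 is free -> place at 9.
997 hashes to 3; slot 3 is free -> place at 3.
157 hashes to 1; slot 1 is free -> place at 1.
287 hashes to 1; 1 taken -> place at 2.
955 hashes to 12; slot 12 is free -> place at 12.
594 hashes to 3; 3 taken -> place at 4.
625 hashes to 1; 1,2,3,4 taken -> place at 5.
903 hashes to 12; 12 taken -> place at 0.
Table: [903, 157, 287, 997, 594, 625, -, -, -, 449, -, -, 955]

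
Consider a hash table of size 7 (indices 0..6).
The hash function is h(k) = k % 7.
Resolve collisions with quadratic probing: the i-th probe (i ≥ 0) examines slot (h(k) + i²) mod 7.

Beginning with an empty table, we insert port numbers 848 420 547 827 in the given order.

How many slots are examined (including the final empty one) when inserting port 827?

3

848 hashes to 1; slot 1 is free → place at 1.
420 hashes to 0; slot 0 is free → place at 0.
547 hashes to 1; 1 taken → place at 2.
827 hashes to 1; 1,2 taken → place at 5.
Table: [420, 848, 547, ∅, ∅, 827, ∅]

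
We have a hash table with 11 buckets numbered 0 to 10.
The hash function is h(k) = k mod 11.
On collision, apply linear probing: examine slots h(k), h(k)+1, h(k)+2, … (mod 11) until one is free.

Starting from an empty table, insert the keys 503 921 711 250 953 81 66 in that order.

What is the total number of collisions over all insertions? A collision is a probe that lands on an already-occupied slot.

503: h=8 -> slot 8
921: h=8, probe 8,9 -> slot 9
711: h=7 -> slot 7
250: h=8, probe 8,9,10 -> slot 10
953: h=7, probe 7,8,9,10,0 -> slot 0
81: h=4 -> slot 4
66: h=0, probe 0,1 -> slot 1
Table: [953, 66, ∅, ∅, 81, ∅, ∅, 711, 503, 921, 250]

8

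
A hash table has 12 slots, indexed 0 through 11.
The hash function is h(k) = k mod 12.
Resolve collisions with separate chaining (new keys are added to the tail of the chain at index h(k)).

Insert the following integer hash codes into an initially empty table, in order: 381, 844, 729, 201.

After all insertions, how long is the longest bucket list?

Insert 381: h=9, bucket 9 empty -> new chain.
Insert 844: h=4, bucket 4 empty -> new chain.
Insert 729: h=9, bucket 9 nonempty -> append to chain.
Insert 201: h=9, bucket 9 nonempty -> append to chain.
Final buckets:
0: —
1: —
2: —
3: —
4: 844
5: —
6: —
7: —
8: —
9: 381 -> 729 -> 201
10: —
11: —

3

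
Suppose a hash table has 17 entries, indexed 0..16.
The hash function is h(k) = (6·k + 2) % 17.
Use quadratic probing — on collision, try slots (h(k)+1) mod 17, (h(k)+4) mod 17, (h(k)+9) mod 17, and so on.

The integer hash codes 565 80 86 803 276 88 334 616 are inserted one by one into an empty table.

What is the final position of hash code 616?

1

565 hashes to 9; slot 9 is free → place at 9.
80 hashes to 6; slot 6 is free → place at 6.
86 hashes to 8; slot 8 is free → place at 8.
803 hashes to 9; 9 taken → place at 10.
276 hashes to 9; 9,10 taken → place at 13.
88 hashes to 3; slot 3 is free → place at 3.
334 hashes to 0; slot 0 is free → place at 0.
616 hashes to 9; 9,10,13 taken → place at 1.
Table: [334, 616, _, 88, _, _, 80, _, 86, 565, 803, _, _, 276, _, _, _]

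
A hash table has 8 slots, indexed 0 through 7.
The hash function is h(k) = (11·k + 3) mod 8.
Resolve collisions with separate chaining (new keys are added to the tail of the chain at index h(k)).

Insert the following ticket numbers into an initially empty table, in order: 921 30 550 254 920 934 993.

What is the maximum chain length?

4

Insert 921: h=6, bucket 6 empty -> new chain.
Insert 30: h=5, bucket 5 empty -> new chain.
Insert 550: h=5, bucket 5 nonempty -> append to chain.
Insert 254: h=5, bucket 5 nonempty -> append to chain.
Insert 920: h=3, bucket 3 empty -> new chain.
Insert 934: h=5, bucket 5 nonempty -> append to chain.
Insert 993: h=6, bucket 6 nonempty -> append to chain.
Final buckets:
0: —
1: —
2: —
3: 920
4: —
5: 30 -> 550 -> 254 -> 934
6: 921 -> 993
7: —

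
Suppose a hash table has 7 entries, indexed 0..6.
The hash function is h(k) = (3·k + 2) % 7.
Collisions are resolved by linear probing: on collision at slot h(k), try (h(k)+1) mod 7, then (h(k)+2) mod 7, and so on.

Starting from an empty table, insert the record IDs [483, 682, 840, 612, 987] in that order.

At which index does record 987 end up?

6

483: h=2 -> slot 2
682: h=4 -> slot 4
840: h=2, probe 2,3 -> slot 3
612: h=4, probe 4,5 -> slot 5
987: h=2, probe 2,3,4,5,6 -> slot 6
Table: [., ., 483, 840, 682, 612, 987]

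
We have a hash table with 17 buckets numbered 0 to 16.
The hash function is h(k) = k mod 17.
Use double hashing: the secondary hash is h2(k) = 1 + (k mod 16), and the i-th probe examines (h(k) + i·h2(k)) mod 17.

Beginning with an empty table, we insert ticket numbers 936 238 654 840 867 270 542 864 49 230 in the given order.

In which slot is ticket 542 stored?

936 hashes to 1; slot 1 is free → place at 1.
238 hashes to 0; slot 0 is free → place at 0.
654 hashes to 8; slot 8 is free → place at 8.
840 hashes to 7; slot 7 is free → place at 7.
867 hashes to 0, h2=4; 0 taken → place at 4.
270 hashes to 15; slot 15 is free → place at 15.
542 hashes to 15, h2=15; 15 taken → place at 13.
864 hashes to 14; slot 14 is free → place at 14.
49 hashes to 15, h2=2; 15,0 taken → place at 2.
230 hashes to 9; slot 9 is free → place at 9.
Table: [238, 936, 49, ∅, 867, ∅, ∅, 840, 654, 230, ∅, ∅, ∅, 542, 864, 270, ∅]

13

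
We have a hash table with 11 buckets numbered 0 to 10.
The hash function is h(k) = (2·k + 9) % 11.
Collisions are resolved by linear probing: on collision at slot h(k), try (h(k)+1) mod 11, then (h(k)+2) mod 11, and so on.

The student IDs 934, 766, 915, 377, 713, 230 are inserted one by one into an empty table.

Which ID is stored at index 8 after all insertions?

934: h=7 → slot 7
766: h=1 → slot 1
915: h=2 → slot 2
377: h=4 → slot 4
713: h=5 → slot 5
230: h=7, probe 7,8 → slot 8
Table: [-, 766, 915, -, 377, 713, -, 934, 230, -, -]

230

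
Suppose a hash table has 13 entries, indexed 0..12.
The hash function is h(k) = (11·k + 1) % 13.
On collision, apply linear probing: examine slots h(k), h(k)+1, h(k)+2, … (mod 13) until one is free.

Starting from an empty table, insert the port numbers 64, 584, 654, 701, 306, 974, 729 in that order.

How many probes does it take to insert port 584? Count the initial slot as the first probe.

Insert 64: h=3, slot 3 empty -> index 3.
Insert 584: h=3, slot 3 occupied -> index 4.
Insert 654: h=6, slot 6 empty -> index 6.
Insert 701: h=3, slots 3,4 occupied -> index 5.
Insert 306: h=0, slot 0 empty -> index 0.
Insert 974: h=3, slots 3,4,5,6 occupied -> index 7.
Insert 729: h=12, slot 12 empty -> index 12.
Table: [306, -, -, 64, 584, 701, 654, 974, -, -, -, -, 729]

2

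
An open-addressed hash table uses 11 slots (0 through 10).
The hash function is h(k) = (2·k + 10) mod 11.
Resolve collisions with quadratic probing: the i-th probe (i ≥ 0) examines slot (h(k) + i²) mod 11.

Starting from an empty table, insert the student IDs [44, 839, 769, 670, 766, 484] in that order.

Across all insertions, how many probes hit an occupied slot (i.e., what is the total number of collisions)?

44 hashes to 10; slot 10 is free → place at 10.
839 hashes to 5; slot 5 is free → place at 5.
769 hashes to 8; slot 8 is free → place at 8.
670 hashes to 8; 8 taken → place at 9.
766 hashes to 2; slot 2 is free → place at 2.
484 hashes to 10; 10 taken → place at 0.
Table: [484, —, 766, —, —, 839, —, —, 769, 670, 44]

2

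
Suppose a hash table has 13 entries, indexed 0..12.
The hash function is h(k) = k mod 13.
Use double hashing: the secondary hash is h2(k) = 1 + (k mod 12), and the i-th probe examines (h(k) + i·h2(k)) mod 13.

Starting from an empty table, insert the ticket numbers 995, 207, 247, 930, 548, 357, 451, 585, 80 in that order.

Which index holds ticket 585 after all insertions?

995 hashes to 7; slot 7 is free → place at 7.
207 hashes to 12; slot 12 is free → place at 12.
247 hashes to 0; slot 0 is free → place at 0.
930 hashes to 7, h2=7; 7 taken → place at 1.
548 hashes to 2; slot 2 is free → place at 2.
357 hashes to 6; slot 6 is free → place at 6.
451 hashes to 9; slot 9 is free → place at 9.
585 hashes to 0, h2=10; 0 taken → place at 10.
80 hashes to 2, h2=9; 2 taken → place at 11.
Table: [247, 930, 548, _, _, _, 357, 995, _, 451, 585, 80, 207]

10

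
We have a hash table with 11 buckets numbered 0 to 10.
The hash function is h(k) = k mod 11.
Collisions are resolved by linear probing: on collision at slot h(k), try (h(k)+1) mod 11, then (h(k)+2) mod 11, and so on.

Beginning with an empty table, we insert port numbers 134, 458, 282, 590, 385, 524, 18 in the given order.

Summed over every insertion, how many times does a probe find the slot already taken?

134 hashes to 2; slot 2 is free -> place at 2.
458 hashes to 7; slot 7 is free -> place at 7.
282 hashes to 7; 7 taken -> place at 8.
590 hashes to 7; 7,8 taken -> place at 9.
385 hashes to 0; slot 0 is free -> place at 0.
524 hashes to 7; 7,8,9 taken -> place at 10.
18 hashes to 7; 7,8,9,10,0 taken -> place at 1.
Table: [385, 18, 134, ∅, ∅, ∅, ∅, 458, 282, 590, 524]

11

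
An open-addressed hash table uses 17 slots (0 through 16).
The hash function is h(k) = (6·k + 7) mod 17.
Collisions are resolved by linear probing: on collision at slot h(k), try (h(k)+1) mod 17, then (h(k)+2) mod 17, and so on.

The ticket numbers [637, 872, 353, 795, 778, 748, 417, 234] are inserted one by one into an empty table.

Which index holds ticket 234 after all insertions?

5

637 hashes to 4; slot 4 is free -> place at 4.
872 hashes to 3; slot 3 is free -> place at 3.
353 hashes to 0; slot 0 is free -> place at 0.
795 hashes to 0; 0 taken -> place at 1.
778 hashes to 0; 0,1 taken -> place at 2.
748 hashes to 7; slot 7 is free -> place at 7.
417 hashes to 10; slot 10 is free -> place at 10.
234 hashes to 0; 0,1,2,3,4 taken -> place at 5.
Table: [353, 795, 778, 872, 637, 234, _, 748, _, _, 417, _, _, _, _, _, _]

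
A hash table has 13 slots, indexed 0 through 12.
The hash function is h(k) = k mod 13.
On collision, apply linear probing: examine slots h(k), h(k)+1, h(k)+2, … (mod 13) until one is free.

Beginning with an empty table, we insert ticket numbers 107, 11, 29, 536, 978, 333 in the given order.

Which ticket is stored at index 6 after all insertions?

978

Insert 107: h=3, slot 3 empty => index 3.
Insert 11: h=11, slot 11 empty => index 11.
Insert 29: h=3, slot 3 occupied => index 4.
Insert 536: h=3, slots 3,4 occupied => index 5.
Insert 978: h=3, slots 3,4,5 occupied => index 6.
Insert 333: h=8, slot 8 empty => index 8.
Table: [., ., ., 107, 29, 536, 978, ., 333, ., ., 11, .]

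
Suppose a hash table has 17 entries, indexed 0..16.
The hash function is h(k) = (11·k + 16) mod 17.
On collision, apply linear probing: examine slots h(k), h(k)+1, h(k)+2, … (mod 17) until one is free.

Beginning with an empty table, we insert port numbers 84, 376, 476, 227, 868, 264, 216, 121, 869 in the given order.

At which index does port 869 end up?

7

84: h=5 -> slot 5
376: h=4 -> slot 4
476: h=16 -> slot 16
227: h=14 -> slot 14
868: h=10 -> slot 10
264: h=13 -> slot 13
216: h=12 -> slot 12
121: h=4, probe 4,5,6 -> slot 6
869: h=4, probe 4,5,6,7 -> slot 7
Table: [-, -, -, -, 376, 84, 121, 869, -, -, 868, -, 216, 264, 227, -, 476]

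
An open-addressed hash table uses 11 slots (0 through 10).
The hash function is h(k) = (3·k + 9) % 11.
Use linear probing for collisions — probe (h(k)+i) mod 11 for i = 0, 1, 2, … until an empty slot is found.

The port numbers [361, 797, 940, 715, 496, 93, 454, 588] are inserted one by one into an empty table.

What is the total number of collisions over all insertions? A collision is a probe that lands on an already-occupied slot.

9

361: h=3 → slot 3
797: h=2 → slot 2
940: h=2, probe 2,3,4 → slot 4
715: h=9 → slot 9
496: h=1 → slot 1
93: h=2, probe 2,3,4,5 → slot 5
454: h=7 → slot 7
588: h=2, probe 2,3,4,5,6 → slot 6
Table: [., 496, 797, 361, 940, 93, 588, 454, ., 715, .]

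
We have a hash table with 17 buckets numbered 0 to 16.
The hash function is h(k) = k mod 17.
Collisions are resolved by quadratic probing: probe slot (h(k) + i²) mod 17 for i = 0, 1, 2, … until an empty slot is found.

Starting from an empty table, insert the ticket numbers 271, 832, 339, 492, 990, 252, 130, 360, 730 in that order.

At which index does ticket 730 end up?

271: h=16 => slot 16
832: h=16, probe 16,0 => slot 0
339: h=16, probe 16,0,3 => slot 3
492: h=16, probe 16,0,3,8 => slot 8
990: h=4 => slot 4
252: h=14 => slot 14
130: h=11 => slot 11
360: h=3, probe 3,4,7 => slot 7
730: h=16, probe 16,0,3,8,15 => slot 15
Table: [832, ∅, ∅, 339, 990, ∅, ∅, 360, 492, ∅, ∅, 130, ∅, ∅, 252, 730, 271]

15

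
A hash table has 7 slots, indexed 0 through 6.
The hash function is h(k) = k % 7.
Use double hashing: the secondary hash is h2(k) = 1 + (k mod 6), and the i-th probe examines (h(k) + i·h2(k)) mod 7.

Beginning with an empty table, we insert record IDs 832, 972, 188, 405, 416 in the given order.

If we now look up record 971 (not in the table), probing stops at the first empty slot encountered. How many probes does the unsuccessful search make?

2

Insert 832: h=6, slot 6 empty => index 6.
Insert 972: h=6, h2=1, slot 6 occupied => index 0.
Insert 188: h=6, h2=3, slot 6 occupied => index 2.
Insert 405: h=6, h2=4, slot 6 occupied => index 3.
Insert 416: h=3, h2=3, slots 3,6,2 occupied => index 5.
Table: [972, ., 188, 405, ., 416, 832]
Lookup 971: h=5, h2=6, probe 5,4 → slot 4 empty, not found.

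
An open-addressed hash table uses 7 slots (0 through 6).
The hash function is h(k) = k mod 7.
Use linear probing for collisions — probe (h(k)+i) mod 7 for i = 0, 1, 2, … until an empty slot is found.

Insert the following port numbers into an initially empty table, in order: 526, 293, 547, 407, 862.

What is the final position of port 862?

4

Insert 526: h=1, slot 1 empty → index 1.
Insert 293: h=6, slot 6 empty → index 6.
Insert 547: h=1, slot 1 occupied → index 2.
Insert 407: h=1, slots 1,2 occupied → index 3.
Insert 862: h=1, slots 1,2,3 occupied → index 4.
Table: [—, 526, 547, 407, 862, —, 293]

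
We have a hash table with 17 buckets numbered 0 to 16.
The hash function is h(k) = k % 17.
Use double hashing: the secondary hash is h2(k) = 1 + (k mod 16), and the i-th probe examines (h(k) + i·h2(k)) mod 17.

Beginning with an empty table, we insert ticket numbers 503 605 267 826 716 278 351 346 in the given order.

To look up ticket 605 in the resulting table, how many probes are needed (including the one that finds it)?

2

Insert 503: h=10, slot 10 empty → index 10.
Insert 605: h=10, h2=14, slot 10 occupied → index 7.
Insert 267: h=12, slot 12 empty → index 12.
Insert 826: h=10, h2=11, slot 10 occupied → index 4.
Insert 716: h=2, slot 2 empty → index 2.
Insert 278: h=6, slot 6 empty → index 6.
Insert 351: h=11, slot 11 empty → index 11.
Insert 346: h=6, h2=11, slot 6 occupied → index 0.
Table: [346, ∅, 716, ∅, 826, ∅, 278, 605, ∅, ∅, 503, 351, 267, ∅, ∅, ∅, ∅]
Lookup 605: h=10, h2=14, probe 10,7 → found at 7.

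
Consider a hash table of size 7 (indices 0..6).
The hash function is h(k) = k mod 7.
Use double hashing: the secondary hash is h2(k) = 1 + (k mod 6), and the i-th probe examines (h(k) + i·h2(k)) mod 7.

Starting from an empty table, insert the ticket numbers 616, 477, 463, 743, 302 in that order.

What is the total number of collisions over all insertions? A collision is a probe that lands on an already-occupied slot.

616: h=0 -> slot 0
477: h=1 -> slot 1
463: h=1, h2=2, probe 1,3 -> slot 3
743: h=1, h2=6, probe 1,0,6 -> slot 6
302: h=1, h2=3, probe 1,4 -> slot 4
Table: [616, 477, -, 463, 302, -, 743]

4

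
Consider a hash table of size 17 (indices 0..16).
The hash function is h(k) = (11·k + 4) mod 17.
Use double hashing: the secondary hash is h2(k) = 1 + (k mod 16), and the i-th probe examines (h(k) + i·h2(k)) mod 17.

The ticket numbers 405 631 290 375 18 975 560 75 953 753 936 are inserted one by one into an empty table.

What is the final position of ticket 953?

8

Insert 405: h=5, slot 5 empty → index 5.
Insert 631: h=9, slot 9 empty → index 9.
Insert 290: h=15, slot 15 empty → index 15.
Insert 375: h=15, h2=8, slot 15 occupied → index 6.
Insert 18: h=15, h2=3, slot 15 occupied → index 1.
Insert 975: h=2, slot 2 empty → index 2.
Insert 560: h=10, slot 10 empty → index 10.
Insert 75: h=13, slot 13 empty → index 13.
Insert 953: h=15, h2=10, slot 15 occupied → index 8.
Insert 753: h=8, h2=2, slots 8,10 occupied → index 12.
Insert 936: h=15, h2=9, slot 15 occupied → index 7.
Table: [—, 18, 975, —, —, 405, 375, 936, 953, 631, 560, —, 753, 75, —, 290, —]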